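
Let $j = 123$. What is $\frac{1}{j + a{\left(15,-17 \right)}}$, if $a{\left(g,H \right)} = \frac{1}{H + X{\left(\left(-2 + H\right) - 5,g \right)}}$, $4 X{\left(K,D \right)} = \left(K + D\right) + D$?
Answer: $\frac{31}{3811} \approx 0.0081344$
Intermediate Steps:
$X{\left(K,D \right)} = \frac{D}{2} + \frac{K}{4}$ ($X{\left(K,D \right)} = \frac{\left(K + D\right) + D}{4} = \frac{\left(D + K\right) + D}{4} = \frac{K + 2 D}{4} = \frac{D}{2} + \frac{K}{4}$)
$a{\left(g,H \right)} = \frac{1}{- \frac{7}{4} + \frac{g}{2} + \frac{5 H}{4}}$ ($a{\left(g,H \right)} = \frac{1}{H + \left(\frac{g}{2} + \frac{\left(-2 + H\right) - 5}{4}\right)} = \frac{1}{H + \left(\frac{g}{2} + \frac{-7 + H}{4}\right)} = \frac{1}{H + \left(\frac{g}{2} + \left(- \frac{7}{4} + \frac{H}{4}\right)\right)} = \frac{1}{H + \left(- \frac{7}{4} + \frac{g}{2} + \frac{H}{4}\right)} = \frac{1}{- \frac{7}{4} + \frac{g}{2} + \frac{5 H}{4}}$)
$\frac{1}{j + a{\left(15,-17 \right)}} = \frac{1}{123 + \frac{4}{-7 + 2 \cdot 15 + 5 \left(-17\right)}} = \frac{1}{123 + \frac{4}{-7 + 30 - 85}} = \frac{1}{123 + \frac{4}{-62}} = \frac{1}{123 + 4 \left(- \frac{1}{62}\right)} = \frac{1}{123 - \frac{2}{31}} = \frac{1}{\frac{3811}{31}} = \frac{31}{3811}$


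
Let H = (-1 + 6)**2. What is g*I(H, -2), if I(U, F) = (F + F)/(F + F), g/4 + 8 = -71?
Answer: -316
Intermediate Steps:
H = 25 (H = 5**2 = 25)
g = -316 (g = -32 + 4*(-71) = -32 - 284 = -316)
I(U, F) = 1 (I(U, F) = (2*F)/((2*F)) = (2*F)*(1/(2*F)) = 1)
g*I(H, -2) = -316*1 = -316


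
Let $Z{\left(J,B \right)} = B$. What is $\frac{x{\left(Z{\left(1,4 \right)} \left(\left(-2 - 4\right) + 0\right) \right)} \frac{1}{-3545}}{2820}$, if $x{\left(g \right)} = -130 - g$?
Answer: $\frac{53}{4998450} \approx 1.0603 \cdot 10^{-5}$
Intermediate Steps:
$\frac{x{\left(Z{\left(1,4 \right)} \left(\left(-2 - 4\right) + 0\right) \right)} \frac{1}{-3545}}{2820} = \frac{\left(-130 - 4 \left(\left(-2 - 4\right) + 0\right)\right) \frac{1}{-3545}}{2820} = \left(-130 - 4 \left(-6 + 0\right)\right) \left(- \frac{1}{3545}\right) \frac{1}{2820} = \left(-130 - 4 \left(-6\right)\right) \left(- \frac{1}{3545}\right) \frac{1}{2820} = \left(-130 - -24\right) \left(- \frac{1}{3545}\right) \frac{1}{2820} = \left(-130 + 24\right) \left(- \frac{1}{3545}\right) \frac{1}{2820} = \left(-106\right) \left(- \frac{1}{3545}\right) \frac{1}{2820} = \frac{106}{3545} \cdot \frac{1}{2820} = \frac{53}{4998450}$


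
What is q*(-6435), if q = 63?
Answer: -405405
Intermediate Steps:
q*(-6435) = 63*(-6435) = -405405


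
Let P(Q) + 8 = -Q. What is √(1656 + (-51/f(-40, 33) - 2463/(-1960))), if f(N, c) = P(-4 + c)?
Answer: √44505158070/5180 ≈ 40.726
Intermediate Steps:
P(Q) = -8 - Q
f(N, c) = -4 - c (f(N, c) = -8 - (-4 + c) = -8 + (4 - c) = -4 - c)
√(1656 + (-51/f(-40, 33) - 2463/(-1960))) = √(1656 + (-51/(-4 - 1*33) - 2463/(-1960))) = √(1656 + (-51/(-4 - 33) - 2463*(-1/1960))) = √(1656 + (-51/(-37) + 2463/1960)) = √(1656 + (-51*(-1/37) + 2463/1960)) = √(1656 + (51/37 + 2463/1960)) = √(1656 + 191091/72520) = √(120284211/72520) = √44505158070/5180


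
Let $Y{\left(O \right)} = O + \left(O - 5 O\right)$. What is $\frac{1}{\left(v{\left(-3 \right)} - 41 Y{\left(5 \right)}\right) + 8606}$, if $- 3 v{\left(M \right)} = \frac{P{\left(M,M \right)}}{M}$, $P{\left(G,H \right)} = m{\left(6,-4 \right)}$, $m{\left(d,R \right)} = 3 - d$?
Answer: $\frac{3}{27662} \approx 0.00010845$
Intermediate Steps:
$P{\left(G,H \right)} = -3$ ($P{\left(G,H \right)} = 3 - 6 = -3$)
$v{\left(M \right)} = \frac{1}{M}$ ($v{\left(M \right)} = - \frac{\left(-3\right) \frac{1}{M}}{3} = \frac{1}{M}$)
$Y{\left(O \right)} = - 3 O$ ($Y{\left(O \right)} = O - 4 O = - 3 O$)
$\frac{1}{\left(v{\left(-3 \right)} - 41 Y{\left(5 \right)}\right) + 8606} = \frac{1}{\left(\frac{1}{-3} - 41 \left(\left(-3\right) 5\right)\right) + 8606} = \frac{1}{\left(- \frac{1}{3} - -615\right) + 8606} = \frac{1}{\left(- \frac{1}{3} + 615\right) + 8606} = \frac{1}{\frac{1844}{3} + 8606} = \frac{1}{\frac{27662}{3}} = \frac{3}{27662}$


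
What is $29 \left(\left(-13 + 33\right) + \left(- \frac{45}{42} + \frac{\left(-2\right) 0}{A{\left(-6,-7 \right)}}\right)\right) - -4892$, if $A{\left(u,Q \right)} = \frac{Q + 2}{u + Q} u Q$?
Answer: $\frac{76173}{14} \approx 5440.9$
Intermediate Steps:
$A{\left(u,Q \right)} = \frac{Q u \left(2 + Q\right)}{Q + u}$ ($A{\left(u,Q \right)} = \frac{2 + Q}{Q + u} u Q = \frac{u \left(2 + Q\right)}{Q + u} Q = \frac{Q u \left(2 + Q\right)}{Q + u}$)
$29 \left(\left(-13 + 33\right) + \left(- \frac{45}{42} + \frac{\left(-2\right) 0}{A{\left(-6,-7 \right)}}\right)\right) - -4892 = 29 \left(\left(-13 + 33\right) - \left(\frac{15}{14} - \frac{\left(-2\right) 0}{\left(-7\right) \left(-6\right) \frac{1}{-7 - 6} \left(2 - 7\right)}\right)\right) - -4892 = 29 \left(20 - \left(\frac{15}{14} + \frac{0}{\left(-7\right) \left(-6\right) \frac{1}{-13} \left(-5\right)}\right)\right) + 4892 = 29 \left(20 - \left(\frac{15}{14} + \frac{0}{\left(-7\right) \left(-6\right) \left(- \frac{1}{13}\right) \left(-5\right)}\right)\right) + 4892 = 29 \left(20 - \left(\frac{15}{14} + \frac{0}{\frac{210}{13}}\right)\right) + 4892 = 29 \left(20 + \left(- \frac{15}{14} + 0 \cdot \frac{13}{210}\right)\right) + 4892 = 29 \left(20 + \left(- \frac{15}{14} + 0\right)\right) + 4892 = 29 \left(20 - \frac{15}{14}\right) + 4892 = 29 \cdot \frac{265}{14} + 4892 = \frac{7685}{14} + 4892 = \frac{76173}{14}$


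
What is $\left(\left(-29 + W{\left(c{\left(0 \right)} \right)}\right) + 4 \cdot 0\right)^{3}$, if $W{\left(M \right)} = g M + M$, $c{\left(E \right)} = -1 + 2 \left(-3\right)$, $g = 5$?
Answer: $-357911$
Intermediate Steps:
$c{\left(E \right)} = -7$ ($c{\left(E \right)} = -1 - 6 = -7$)
$W{\left(M \right)} = 6 M$ ($W{\left(M \right)} = 5 M + M = 6 M$)
$\left(\left(-29 + W{\left(c{\left(0 \right)} \right)}\right) + 4 \cdot 0\right)^{3} = \left(\left(-29 + 6 \left(-7\right)\right) + 4 \cdot 0\right)^{3} = \left(\left(-29 - 42\right) + 0\right)^{3} = \left(-71 + 0\right)^{3} = \left(-71\right)^{3} = -357911$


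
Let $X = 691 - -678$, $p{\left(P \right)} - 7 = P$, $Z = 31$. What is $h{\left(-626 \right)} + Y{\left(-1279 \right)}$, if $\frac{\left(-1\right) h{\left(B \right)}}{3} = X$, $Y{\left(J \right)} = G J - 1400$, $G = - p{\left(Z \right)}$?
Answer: $43095$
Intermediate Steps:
$p{\left(P \right)} = 7 + P$
$G = -38$ ($G = - (7 + 31) = \left(-1\right) 38 = -38$)
$Y{\left(J \right)} = -1400 - 38 J$ ($Y{\left(J \right)} = - 38 J - 1400 = -1400 - 38 J$)
$X = 1369$ ($X = 691 + 678 = 1369$)
$h{\left(B \right)} = -4107$ ($h{\left(B \right)} = \left(-3\right) 1369 = -4107$)
$h{\left(-626 \right)} + Y{\left(-1279 \right)} = -4107 - -47202 = -4107 + \left(-1400 + 48602\right) = -4107 + 47202 = 43095$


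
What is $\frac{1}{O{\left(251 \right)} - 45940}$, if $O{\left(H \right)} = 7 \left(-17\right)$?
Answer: $- \frac{1}{46059} \approx -2.1711 \cdot 10^{-5}$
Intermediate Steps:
$O{\left(H \right)} = -119$
$\frac{1}{O{\left(251 \right)} - 45940} = \frac{1}{-119 - 45940} = \frac{1}{-46059} = - \frac{1}{46059}$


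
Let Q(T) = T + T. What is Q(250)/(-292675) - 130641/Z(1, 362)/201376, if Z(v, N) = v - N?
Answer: 10782781/121580098336 ≈ 8.8689e-5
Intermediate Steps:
Q(T) = 2*T
Q(250)/(-292675) - 130641/Z(1, 362)/201376 = (2*250)/(-292675) - 130641/(1 - 1*362)/201376 = 500*(-1/292675) - 130641/(1 - 362)*(1/201376) = -20/11707 - 130641/(-361)*(1/201376) = -20/11707 - 130641*(-1/361)*(1/201376) = -20/11707 + (130641/361)*(1/201376) = -20/11707 + 18663/10385248 = 10782781/121580098336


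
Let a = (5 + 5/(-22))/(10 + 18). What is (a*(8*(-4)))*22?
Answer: -120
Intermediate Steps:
a = 15/88 (a = (5 + 5*(-1/22))/28 = (5 - 5/22)*(1/28) = (105/22)*(1/28) = 15/88 ≈ 0.17045)
(a*(8*(-4)))*22 = (15*(8*(-4))/88)*22 = ((15/88)*(-32))*22 = -60/11*22 = -120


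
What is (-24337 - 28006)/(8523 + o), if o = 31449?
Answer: -52343/39972 ≈ -1.3095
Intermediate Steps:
(-24337 - 28006)/(8523 + o) = (-24337 - 28006)/(8523 + 31449) = -52343/39972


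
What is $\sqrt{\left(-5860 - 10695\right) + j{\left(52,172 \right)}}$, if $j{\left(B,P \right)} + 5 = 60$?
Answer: $10 i \sqrt{165} \approx 128.45 i$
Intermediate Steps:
$j{\left(B,P \right)} = 55$ ($j{\left(B,P \right)} = -5 + 60 = 55$)
$\sqrt{\left(-5860 - 10695\right) + j{\left(52,172 \right)}} = \sqrt{\left(-5860 - 10695\right) + 55} = \sqrt{-16555 + 55} = \sqrt{-16500} = 10 i \sqrt{165}$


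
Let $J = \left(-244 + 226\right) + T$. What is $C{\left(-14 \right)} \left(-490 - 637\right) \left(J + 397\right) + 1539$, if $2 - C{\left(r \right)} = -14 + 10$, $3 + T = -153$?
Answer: $-1506387$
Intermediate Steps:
$T = -156$ ($T = -3 - 153 = -156$)
$C{\left(r \right)} = 6$ ($C{\left(r \right)} = 2 - \left(-14 + 10\right) = 2 - -4 = 2 + 4 = 6$)
$J = -174$ ($J = \left(-244 + 226\right) - 156 = -18 - 156 = -174$)
$C{\left(-14 \right)} \left(-490 - 637\right) \left(J + 397\right) + 1539 = 6 \left(-490 - 637\right) \left(-174 + 397\right) + 1539 = 6 \left(\left(-1127\right) 223\right) + 1539 = 6 \left(-251321\right) + 1539 = -1507926 + 1539 = -1506387$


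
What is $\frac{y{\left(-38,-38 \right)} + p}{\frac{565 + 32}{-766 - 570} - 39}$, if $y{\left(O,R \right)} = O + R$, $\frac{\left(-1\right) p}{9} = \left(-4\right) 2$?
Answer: $\frac{5344}{52701} \approx 0.1014$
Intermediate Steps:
$p = 72$ ($p = - 9 \left(\left(-4\right) 2\right) = \left(-9\right) \left(-8\right) = 72$)
$\frac{y{\left(-38,-38 \right)} + p}{\frac{565 + 32}{-766 - 570} - 39} = \frac{\left(-38 - 38\right) + 72}{\frac{565 + 32}{-766 - 570} - 39} = \frac{-76 + 72}{\frac{597}{-1336} - 39} = \frac{1}{597 \left(- \frac{1}{1336}\right) - 39} \left(-4\right) = \frac{1}{- \frac{597}{1336} - 39} \left(-4\right) = \frac{1}{- \frac{52701}{1336}} \left(-4\right) = \left(- \frac{1336}{52701}\right) \left(-4\right) = \frac{5344}{52701}$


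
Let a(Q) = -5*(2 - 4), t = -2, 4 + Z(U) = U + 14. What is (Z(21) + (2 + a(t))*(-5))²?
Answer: 841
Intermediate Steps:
Z(U) = 10 + U (Z(U) = -4 + (U + 14) = -4 + (14 + U) = 10 + U)
a(Q) = 10 (a(Q) = -5*(-2) = 10)
(Z(21) + (2 + a(t))*(-5))² = ((10 + 21) + (2 + 10)*(-5))² = (31 + 12*(-5))² = (31 - 60)² = (-29)² = 841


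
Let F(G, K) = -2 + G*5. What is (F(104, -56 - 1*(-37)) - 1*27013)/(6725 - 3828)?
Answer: -26495/2897 ≈ -9.1457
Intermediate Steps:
F(G, K) = -2 + 5*G
(F(104, -56 - 1*(-37)) - 1*27013)/(6725 - 3828) = ((-2 + 5*104) - 1*27013)/(6725 - 3828) = ((-2 + 520) - 27013)/2897 = (518 - 27013)*(1/2897) = -26495*1/2897 = -26495/2897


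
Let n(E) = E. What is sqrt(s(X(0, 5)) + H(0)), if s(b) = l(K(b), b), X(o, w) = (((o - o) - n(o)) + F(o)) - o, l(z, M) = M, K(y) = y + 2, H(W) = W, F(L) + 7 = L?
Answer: I*sqrt(7) ≈ 2.6458*I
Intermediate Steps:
F(L) = -7 + L
K(y) = 2 + y
X(o, w) = -7 - o (X(o, w) = (((o - o) - o) + (-7 + o)) - o = ((0 - o) + (-7 + o)) - o = (-o + (-7 + o)) - o = -7 - o)
s(b) = b
sqrt(s(X(0, 5)) + H(0)) = sqrt((-7 - 1*0) + 0) = sqrt((-7 + 0) + 0) = sqrt(-7 + 0) = sqrt(-7) = I*sqrt(7)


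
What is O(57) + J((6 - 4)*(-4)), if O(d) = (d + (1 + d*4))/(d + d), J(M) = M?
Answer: -313/57 ≈ -5.4912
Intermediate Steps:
O(d) = (1 + 5*d)/(2*d) (O(d) = (d + (1 + 4*d))/((2*d)) = (1 + 5*d)*(1/(2*d)) = (1 + 5*d)/(2*d))
O(57) + J((6 - 4)*(-4)) = (1/2)*(1 + 5*57)/57 + (6 - 4)*(-4) = (1/2)*(1/57)*(1 + 285) + 2*(-4) = (1/2)*(1/57)*286 - 8 = 143/57 - 8 = -313/57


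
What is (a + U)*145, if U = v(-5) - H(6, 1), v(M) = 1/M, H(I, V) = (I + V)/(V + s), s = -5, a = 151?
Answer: 88479/4 ≈ 22120.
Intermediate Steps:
H(I, V) = (I + V)/(-5 + V) (H(I, V) = (I + V)/(V - 5) = (I + V)/(-5 + V))
v(M) = 1/M
U = 31/20 (U = 1/(-5) - (6 + 1)/(-5 + 1) = -⅕ - 7/(-4) = -⅕ - (-1)*7/4 = -⅕ - 1*(-7/4) = -⅕ + 7/4 = 31/20 ≈ 1.5500)
(a + U)*145 = (151 + 31/20)*145 = (3051/20)*145 = 88479/4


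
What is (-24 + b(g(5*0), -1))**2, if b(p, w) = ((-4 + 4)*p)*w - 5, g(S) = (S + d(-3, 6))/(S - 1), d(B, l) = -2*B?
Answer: 841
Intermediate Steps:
g(S) = (6 + S)/(-1 + S) (g(S) = (S - 2*(-3))/(S - 1) = (S + 6)/(-1 + S) = (6 + S)/(-1 + S))
b(p, w) = -5 (b(p, w) = (0*p)*w - 5 = 0*w - 5 = 0 - 5 = -5)
(-24 + b(g(5*0), -1))**2 = (-24 - 5)**2 = (-29)**2 = 841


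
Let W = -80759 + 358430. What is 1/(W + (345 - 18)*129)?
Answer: 1/319854 ≈ 3.1264e-6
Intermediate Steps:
W = 277671
1/(W + (345 - 18)*129) = 1/(277671 + (345 - 18)*129) = 1/(277671 + 327*129) = 1/(277671 + 42183) = 1/319854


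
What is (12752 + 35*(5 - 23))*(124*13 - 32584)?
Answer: -375442584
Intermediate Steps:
(12752 + 35*(5 - 23))*(124*13 - 32584) = (12752 + 35*(-18))*(1612 - 32584) = (12752 - 630)*(-30972) = 12122*(-30972) = -375442584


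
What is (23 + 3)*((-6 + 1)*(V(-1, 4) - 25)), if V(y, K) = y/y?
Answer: 3120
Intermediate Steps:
V(y, K) = 1
(23 + 3)*((-6 + 1)*(V(-1, 4) - 25)) = (23 + 3)*((-6 + 1)*(1 - 25)) = 26*(-5*(-24)) = 26*120 = 3120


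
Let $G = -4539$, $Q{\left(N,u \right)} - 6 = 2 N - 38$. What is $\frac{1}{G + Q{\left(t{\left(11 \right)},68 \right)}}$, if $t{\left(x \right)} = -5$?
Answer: $- \frac{1}{4581} \approx -0.00021829$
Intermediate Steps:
$Q{\left(N,u \right)} = -32 + 2 N$ ($Q{\left(N,u \right)} = 6 + \left(2 N - 38\right) = 6 + \left(-38 + 2 N\right) = -32 + 2 N$)
$\frac{1}{G + Q{\left(t{\left(11 \right)},68 \right)}} = \frac{1}{-4539 + \left(-32 + 2 \left(-5\right)\right)} = \frac{1}{-4539 - 42} = \frac{1}{-4581} = - \frac{1}{4581}$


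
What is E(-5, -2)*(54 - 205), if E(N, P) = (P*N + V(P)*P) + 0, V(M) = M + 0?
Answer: -2114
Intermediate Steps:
V(M) = M
E(N, P) = P**2 + N*P (E(N, P) = (P*N + P*P) + 0 = (N*P + P**2) + 0 = (P**2 + N*P) + 0 = P**2 + N*P)
E(-5, -2)*(54 - 205) = (-2*(-5 - 2))*(54 - 205) = -2*(-7)*(-151) = 14*(-151) = -2114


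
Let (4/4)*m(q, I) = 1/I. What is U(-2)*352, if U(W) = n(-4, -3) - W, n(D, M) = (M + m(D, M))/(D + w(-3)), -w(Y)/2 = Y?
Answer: 352/3 ≈ 117.33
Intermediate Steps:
m(q, I) = 1/I
w(Y) = -2*Y
n(D, M) = (M + 1/M)/(6 + D) (n(D, M) = (M + 1/M)/(D - 2*(-3)) = (M + 1/M)/(D + 6) = (M + 1/M)/(6 + D))
U(W) = -5/3 - W (U(W) = (1 + (-3)²)/((-3)*(6 - 4)) - W = -⅓*(1 + 9)/2 - W = -⅓*½*10 - W = -5/3 - W)
U(-2)*352 = (-5/3 - 1*(-2))*352 = (-5/3 + 2)*352 = (⅓)*352 = 352/3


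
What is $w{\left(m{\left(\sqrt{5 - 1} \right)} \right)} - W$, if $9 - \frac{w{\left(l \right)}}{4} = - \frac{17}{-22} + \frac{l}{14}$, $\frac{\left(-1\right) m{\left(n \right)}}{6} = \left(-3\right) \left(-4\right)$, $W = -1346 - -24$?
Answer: $\frac{105912}{77} \approx 1375.5$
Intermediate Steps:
$W = -1322$ ($W = -1346 + 24 = -1322$)
$m{\left(n \right)} = -72$ ($m{\left(n \right)} = - 6 \left(\left(-3\right) \left(-4\right)\right) = \left(-6\right) 12 = -72$)
$w{\left(l \right)} = \frac{362}{11} - \frac{2 l}{7}$ ($w{\left(l \right)} = 36 - 4 \left(- \frac{17}{-22} + \frac{l}{14}\right) = 36 - 4 \left(\left(-17\right) \left(- \frac{1}{22}\right) + l \frac{1}{14}\right) = 36 - 4 \left(\frac{17}{22} + \frac{l}{14}\right) = 36 - \left(\frac{34}{11} + \frac{2 l}{7}\right) = \frac{362}{11} - \frac{2 l}{7}$)
$w{\left(m{\left(\sqrt{5 - 1} \right)} \right)} - W = \left(\frac{362}{11} - - \frac{144}{7}\right) - -1322 = \left(\frac{362}{11} + \frac{144}{7}\right) + 1322 = \frac{4118}{77} + 1322 = \frac{105912}{77}$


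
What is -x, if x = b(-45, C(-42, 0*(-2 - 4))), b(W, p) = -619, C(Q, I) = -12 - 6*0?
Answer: 619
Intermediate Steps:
C(Q, I) = -12 (C(Q, I) = -12 - 0 = -12 - 1*0 = -12 + 0 = -12)
x = -619
-x = -1*(-619) = 619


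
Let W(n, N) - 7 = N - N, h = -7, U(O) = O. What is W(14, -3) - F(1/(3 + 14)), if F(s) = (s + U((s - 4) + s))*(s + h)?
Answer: -5647/289 ≈ -19.540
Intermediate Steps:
W(n, N) = 7 (W(n, N) = 7 + (N - N) = 7 + 0 = 7)
F(s) = (-7 + s)*(-4 + 3*s) (F(s) = (s + ((s - 4) + s))*(s - 7) = (s + ((-4 + s) + s))*(-7 + s) = (s + (-4 + 2*s))*(-7 + s) = (-4 + 3*s)*(-7 + s) = (-7 + s)*(-4 + 3*s))
W(14, -3) - F(1/(3 + 14)) = 7 - (28 - 25/(3 + 14) + 3*(1/(3 + 14))²) = 7 - (28 - 25/17 + 3*(1/17)²) = 7 - (28 - 25*1/17 + 3*(1/17)²) = 7 - (28 - 25/17 + 3*(1/289)) = 7 - (28 - 25/17 + 3/289) = 7 - 1*7670/289 = 7 - 7670/289 = -5647/289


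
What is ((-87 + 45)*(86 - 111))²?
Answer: 1102500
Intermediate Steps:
((-87 + 45)*(86 - 111))² = (-42*(-25))² = 1050² = 1102500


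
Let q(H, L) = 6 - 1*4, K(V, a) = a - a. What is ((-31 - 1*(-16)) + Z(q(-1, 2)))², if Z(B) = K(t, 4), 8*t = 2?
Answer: 225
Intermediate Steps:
t = ¼ (t = (⅛)*2 = ¼ ≈ 0.25000)
K(V, a) = 0
q(H, L) = 2 (q(H, L) = 6 - 4 = 2)
Z(B) = 0
((-31 - 1*(-16)) + Z(q(-1, 2)))² = ((-31 - 1*(-16)) + 0)² = ((-31 + 16) + 0)² = (-15 + 0)² = (-15)² = 225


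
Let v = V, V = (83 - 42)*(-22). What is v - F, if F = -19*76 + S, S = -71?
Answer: 613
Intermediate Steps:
V = -902 (V = 41*(-22) = -902)
v = -902
F = -1515 (F = -19*76 - 71 = -1444 - 71 = -1515)
v - F = -902 - 1*(-1515) = -902 + 1515 = 613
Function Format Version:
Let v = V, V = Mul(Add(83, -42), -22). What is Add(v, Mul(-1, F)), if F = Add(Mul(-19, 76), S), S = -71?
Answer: 613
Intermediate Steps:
V = -902 (V = Mul(41, -22) = -902)
v = -902
F = -1515 (F = Add(Mul(-19, 76), -71) = Add(-1444, -71) = -1515)
Add(v, Mul(-1, F)) = Add(-902, Mul(-1, -1515)) = Add(-902, 1515) = 613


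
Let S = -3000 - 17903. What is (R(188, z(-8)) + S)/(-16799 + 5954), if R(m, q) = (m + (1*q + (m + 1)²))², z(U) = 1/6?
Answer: -46420104517/390420 ≈ -1.1890e+5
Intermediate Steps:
z(U) = ⅙
S = -20903
R(m, q) = (m + q + (1 + m)²)² (R(m, q) = (m + (q + (1 + m)²))² = (m + q + (1 + m)²)²)
(R(188, z(-8)) + S)/(-16799 + 5954) = ((188 + ⅙ + (1 + 188)²)² - 20903)/(-16799 + 5954) = ((188 + ⅙ + 189²)² - 20903)/(-10845) = ((188 + ⅙ + 35721)² - 20903)*(-1/10845) = ((215455/6)² - 20903)*(-1/10845) = (46420857025/36 - 20903)*(-1/10845) = (46420104517/36)*(-1/10845) = -46420104517/390420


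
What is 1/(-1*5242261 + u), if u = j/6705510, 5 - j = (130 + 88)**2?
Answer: -6705510/35152033605629 ≈ -1.9076e-7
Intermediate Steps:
j = -47519 (j = 5 - (130 + 88)**2 = 5 - 1*218**2 = 5 - 1*47524 = 5 - 47524 = -47519)
u = -47519/6705510 ≈ -0.0070866
1/(-1*5242261 + u) = 1/(-1*5242261 - 47519/6705510) = 1/(-5242261 - 47519/6705510) = 1/(-35152033605629/6705510) = -6705510/35152033605629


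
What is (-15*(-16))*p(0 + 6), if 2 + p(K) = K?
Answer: 960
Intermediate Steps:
p(K) = -2 + K
(-15*(-16))*p(0 + 6) = (-15*(-16))*(-2 + (0 + 6)) = 240*(-2 + 6) = 240*4 = 960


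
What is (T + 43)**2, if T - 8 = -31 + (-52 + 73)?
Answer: 1681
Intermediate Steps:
T = -2 (T = 8 + (-31 + (-52 + 73)) = 8 + (-31 + 21) = 8 - 10 = -2)
(T + 43)**2 = (-2 + 43)**2 = 41**2 = 1681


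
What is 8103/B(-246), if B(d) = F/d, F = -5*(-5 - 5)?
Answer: -996669/25 ≈ -39867.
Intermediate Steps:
F = 50 (F = -5*(-10) = 50)
B(d) = 50/d
8103/B(-246) = 8103/((50/(-246))) = 8103/((50*(-1/246))) = 8103/(-25/123) = 8103*(-123/25) = -996669/25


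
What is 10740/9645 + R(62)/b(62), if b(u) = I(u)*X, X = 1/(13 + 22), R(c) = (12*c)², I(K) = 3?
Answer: 4152443276/643 ≈ 6.4579e+6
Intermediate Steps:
R(c) = 144*c²
X = 1/35 ≈ 0.028571
b(u) = 3/35 (b(u) = 3*(1/35) = 3/35)
10740/9645 + R(62)/b(62) = 10740/9645 + (144*62²)/(3/35) = 10740*(1/9645) + (144*3844)*(35/3) = 716/643 + 553536*(35/3) = 716/643 + 6457920 = 4152443276/643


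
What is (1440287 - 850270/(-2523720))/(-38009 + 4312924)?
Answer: 363488195791/1078868848380 ≈ 0.33692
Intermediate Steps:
(1440287 - 850270/(-2523720))/(-38009 + 4312924) = (1440287 - 850270*(-1/2523720))/4274915 = (1440287 + 85027/252372)*(1/4274915) = (363488195791/252372)*(1/4274915) = 363488195791/1078868848380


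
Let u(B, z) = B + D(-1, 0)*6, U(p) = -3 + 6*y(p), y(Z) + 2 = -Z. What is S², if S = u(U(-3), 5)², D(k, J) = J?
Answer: 81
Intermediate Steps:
y(Z) = -2 - Z
U(p) = -15 - 6*p (U(p) = -3 + 6*(-2 - p) = -3 + (-12 - 6*p) = -15 - 6*p)
u(B, z) = B (u(B, z) = B + 0*6 = B + 0 = B)
S = 9 (S = (-15 - 6*(-3))² = (-15 + 18)² = 3² = 9)
S² = 9² = 81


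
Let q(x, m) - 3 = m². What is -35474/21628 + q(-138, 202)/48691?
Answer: -5785553/7212938 ≈ -0.80211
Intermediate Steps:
q(x, m) = 3 + m²
-35474/21628 + q(-138, 202)/48691 = -35474/21628 + (3 + 202²)/48691 = -35474*1/21628 + (3 + 40804)*(1/48691) = -17737/10814 + 40807*(1/48691) = -17737/10814 + 559/667 = -5785553/7212938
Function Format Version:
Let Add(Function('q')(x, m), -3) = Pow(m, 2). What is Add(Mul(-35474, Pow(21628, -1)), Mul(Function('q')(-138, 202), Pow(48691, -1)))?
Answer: Rational(-5785553, 7212938) ≈ -0.80211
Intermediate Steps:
Function('q')(x, m) = Add(3, Pow(m, 2))
Add(Mul(-35474, Pow(21628, -1)), Mul(Function('q')(-138, 202), Pow(48691, -1))) = Add(Mul(-35474, Pow(21628, -1)), Mul(Add(3, Pow(202, 2)), Pow(48691, -1))) = Add(Mul(-35474, Rational(1, 21628)), Mul(Add(3, 40804), Rational(1, 48691))) = Add(Rational(-17737, 10814), Mul(40807, Rational(1, 48691))) = Add(Rational(-17737, 10814), Rational(559, 667)) = Rational(-5785553, 7212938)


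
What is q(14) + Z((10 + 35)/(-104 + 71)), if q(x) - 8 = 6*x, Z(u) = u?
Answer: 997/11 ≈ 90.636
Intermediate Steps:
q(x) = 8 + 6*x
q(14) + Z((10 + 35)/(-104 + 71)) = (8 + 6*14) + (10 + 35)/(-104 + 71) = (8 + 84) + 45/(-33) = 92 + 45*(-1/33) = 92 - 15/11 = 997/11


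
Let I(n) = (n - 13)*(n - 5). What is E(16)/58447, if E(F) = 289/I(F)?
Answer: 289/1928751 ≈ 0.00014984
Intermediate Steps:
I(n) = (-13 + n)*(-5 + n)
E(F) = 289/(65 + F² - 18*F)
E(16)/58447 = (289/(65 + 16² - 18*16))/58447 = (289/(65 + 256 - 288))*(1/58447) = (289/33)*(1/58447) = 289/1928751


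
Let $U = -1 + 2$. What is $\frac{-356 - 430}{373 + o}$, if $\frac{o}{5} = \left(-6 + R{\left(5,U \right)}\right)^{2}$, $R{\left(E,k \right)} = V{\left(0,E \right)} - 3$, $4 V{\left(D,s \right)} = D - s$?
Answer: $- \frac{4192}{4791} \approx -0.87497$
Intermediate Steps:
$V{\left(D,s \right)} = - \frac{s}{4} + \frac{D}{4}$ ($V{\left(D,s \right)} = \frac{D - s}{4} = - \frac{s}{4} + \frac{D}{4}$)
$U = 1$
$R{\left(E,k \right)} = -3 - \frac{E}{4}$ ($R{\left(E,k \right)} = \left(- \frac{E}{4} + \frac{1}{4} \cdot 0\right) - 3 = \left(- \frac{E}{4} + 0\right) - 3 = - \frac{E}{4} - 3 = -3 - \frac{E}{4}$)
$o = \frac{8405}{16}$ ($o = 5 \left(-6 - \frac{17}{4}\right)^{2} = 5 \left(- \frac{41}{4}\right)^{2} = 5 \cdot \frac{1681}{16} = \frac{8405}{16} \approx 525.31$)
$\frac{-356 - 430}{373 + o} = \frac{-356 - 430}{373 + \frac{8405}{16}} = - \frac{786}{\frac{14373}{16}} = \left(-786\right) \frac{16}{14373} = - \frac{4192}{4791}$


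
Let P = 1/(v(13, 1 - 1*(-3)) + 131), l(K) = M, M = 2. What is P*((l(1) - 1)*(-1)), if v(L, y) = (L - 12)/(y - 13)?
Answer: -9/1178 ≈ -0.0076401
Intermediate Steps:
l(K) = 2
v(L, y) = (-12 + L)/(-13 + y)
P = 9/1178 (P = 1/((-12 + 13)/(-13 + (1 - 1*(-3))) + 131) = 1/(1/(-13 + (1 + 3)) + 131) = 1/(1/(-13 + 4) + 131) = 1/(1/(-9) + 131) = 1/(-⅑*1 + 131) = 1/(-⅑ + 131) = 1/(1178/9) = 9/1178 ≈ 0.0076401)
P*((l(1) - 1)*(-1)) = 9*((2 - 1)*(-1))/1178 = 9*(1*(-1))/1178 = (9/1178)*(-1) = -9/1178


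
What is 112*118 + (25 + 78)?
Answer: 13319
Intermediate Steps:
112*118 + (25 + 78) = 13216 + 103 = 13319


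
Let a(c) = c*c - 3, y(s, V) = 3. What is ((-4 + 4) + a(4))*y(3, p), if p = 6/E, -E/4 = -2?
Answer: 39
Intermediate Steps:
E = 8 (E = -4*(-2) = 8)
p = ¾ (p = 6/8 = 6*(⅛) = ¾ ≈ 0.75000)
a(c) = -3 + c² (a(c) = c² - 3 = -3 + c²)
((-4 + 4) + a(4))*y(3, p) = ((-4 + 4) + (-3 + 4²))*3 = (0 + (-3 + 16))*3 = (0 + 13)*3 = 13*3 = 39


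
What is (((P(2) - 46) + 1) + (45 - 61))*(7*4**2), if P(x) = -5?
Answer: -7392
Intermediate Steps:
(((P(2) - 46) + 1) + (45 - 61))*(7*4**2) = (((-5 - 46) + 1) + (45 - 61))*(7*4**2) = ((-51 + 1) - 16)*(7*16) = (-50 - 16)*112 = -66*112 = -7392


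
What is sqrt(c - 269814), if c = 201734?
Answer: 4*I*sqrt(4255) ≈ 260.92*I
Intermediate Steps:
sqrt(c - 269814) = sqrt(201734 - 269814) = sqrt(-68080) = 4*I*sqrt(4255)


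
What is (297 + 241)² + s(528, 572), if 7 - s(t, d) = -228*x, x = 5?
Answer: 290591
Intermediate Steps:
s(t, d) = 1147 (s(t, d) = 7 - (-228)*5 = 7 - 1*(-1140) = 7 + 1140 = 1147)
(297 + 241)² + s(528, 572) = (297 + 241)² + 1147 = 538² + 1147 = 289444 + 1147 = 290591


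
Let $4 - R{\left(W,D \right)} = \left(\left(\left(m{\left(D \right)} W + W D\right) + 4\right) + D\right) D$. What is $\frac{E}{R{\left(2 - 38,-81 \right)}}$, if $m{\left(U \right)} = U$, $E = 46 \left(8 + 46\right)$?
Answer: $\frac{2484}{466159} \approx 0.0053287$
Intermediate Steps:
$E = 2484$ ($E = 46 \cdot 54 = 2484$)
$R{\left(W,D \right)} = 4 - D \left(4 + D + 2 D W\right)$ ($R{\left(W,D \right)} = 4 - \left(\left(\left(D W + W D\right) + 4\right) + D\right) D = 4 - \left(\left(\left(D W + D W\right) + 4\right) + D\right) D = 4 - \left(\left(2 D W + 4\right) + D\right) D = 4 - \left(\left(4 + 2 D W\right) + D\right) D = 4 - \left(4 + D + 2 D W\right) D = 4 - D \left(4 + D + 2 D W\right)$)
$\frac{E}{R{\left(2 - 38,-81 \right)}} = \frac{2484}{4 - \left(-81\right)^{2} - -324 - 2 \left(2 - 38\right) \left(-81\right)^{2}} = \frac{2484}{4 - 6561 + 324 - 2 \left(2 - 38\right) 6561} = \frac{2484}{4 - 6561 + 324 - \left(-72\right) 6561} = \frac{2484}{4 - 6561 + 324 + 472392} = \frac{2484}{466159}$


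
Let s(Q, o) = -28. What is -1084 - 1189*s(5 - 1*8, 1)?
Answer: 32208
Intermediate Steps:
-1084 - 1189*s(5 - 1*8, 1) = -1084 - 1189*(-28) = -1084 + 33292 = 32208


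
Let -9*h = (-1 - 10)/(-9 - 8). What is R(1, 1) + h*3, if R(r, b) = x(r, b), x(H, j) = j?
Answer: 40/51 ≈ 0.78431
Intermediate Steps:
R(r, b) = b
h = -11/153 (h = -(-1 - 10)/(9*(-9 - 8)) = -(-11)/(9*(-17)) = -(-11)*(-1)/(9*17) = -⅑*11/17 = -11/153 ≈ -0.071895)
R(1, 1) + h*3 = 1 - 11/153*3 = 1 - 11/51 = 40/51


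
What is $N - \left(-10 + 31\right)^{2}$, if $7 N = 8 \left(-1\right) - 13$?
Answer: $-444$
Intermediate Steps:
$N = -3$ ($N = \frac{8 \left(-1\right) - 13}{7} = \frac{-8 - 13}{7} = \frac{1}{7} \left(-21\right) = -3$)
$N - \left(-10 + 31\right)^{2} = -3 - \left(-10 + 31\right)^{2} = -3 - 21^{2} = -3 - 441 = -444$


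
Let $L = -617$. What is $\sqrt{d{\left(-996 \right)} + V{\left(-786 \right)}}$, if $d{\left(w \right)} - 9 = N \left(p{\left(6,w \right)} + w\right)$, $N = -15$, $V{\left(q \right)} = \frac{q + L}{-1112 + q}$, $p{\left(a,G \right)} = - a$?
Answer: $\frac{5 \sqrt{2167168666}}{1898} \approx 122.64$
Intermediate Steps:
$V{\left(q \right)} = \frac{-617 + q}{-1112 + q}$ ($V{\left(q \right)} = \frac{q - 617}{-1112 + q} = \frac{-617 + q}{-1112 + q}$)
$d{\left(w \right)} = 99 - 15 w$ ($d{\left(w \right)} = 9 - 15 \left(\left(-1\right) 6 + w\right) = 9 - 15 \left(-6 + w\right) = 9 - \left(-90 + 15 w\right) = 99 - 15 w$)
$\sqrt{d{\left(-996 \right)} + V{\left(-786 \right)}} = \sqrt{\left(99 - -14940\right) + \frac{-617 - 786}{-1112 - 786}} = \sqrt{\left(99 + 14940\right) + \frac{1}{-1898} \left(-1403\right)} = \sqrt{15039 - - \frac{1403}{1898}} = \sqrt{15039 + \frac{1403}{1898}} = \sqrt{\frac{28545425}{1898}} = \frac{5 \sqrt{2167168666}}{1898}$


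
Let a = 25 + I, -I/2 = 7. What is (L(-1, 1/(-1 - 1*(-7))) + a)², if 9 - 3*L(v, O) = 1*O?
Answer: 63001/324 ≈ 194.45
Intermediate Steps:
I = -14 (I = -2*7 = -14)
a = 11 (a = 25 - 14 = 11)
L(v, O) = 3 - O/3
(L(-1, 1/(-1 - 1*(-7))) + a)² = ((3 - 1/(3*(-1 - 1*(-7)))) + 11)² = ((3 - 1/(3*(-1 + 7))) + 11)² = ((3 - ⅓/6) + 11)² = ((3 - ⅓*⅙) + 11)² = ((3 - 1/18) + 11)² = (53/18 + 11)² = (251/18)² = 63001/324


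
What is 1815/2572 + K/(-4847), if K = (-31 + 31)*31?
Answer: 1815/2572 ≈ 0.70568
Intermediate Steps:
K = 0 (K = 0*31 = 0)
1815/2572 + K/(-4847) = 1815/2572 + 0/(-4847) = 1815*(1/2572) + 0*(-1/4847) = 1815/2572 + 0 = 1815/2572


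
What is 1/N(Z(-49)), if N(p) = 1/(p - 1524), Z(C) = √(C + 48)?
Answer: -1524 + I ≈ -1524.0 + 1.0*I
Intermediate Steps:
Z(C) = √(48 + C)
N(p) = 1/(-1524 + p)
1/N(Z(-49)) = 1/(1/(-1524 + √(48 - 49))) = 1/(1/(-1524 + √(-1))) = 1/(1/(-1524 + I)) = 1/((-1524 - I)/2322577) = -1524 + I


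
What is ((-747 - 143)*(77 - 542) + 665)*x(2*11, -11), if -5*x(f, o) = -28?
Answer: 2321284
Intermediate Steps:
x(f, o) = 28/5 (x(f, o) = -⅕*(-28) = 28/5)
((-747 - 143)*(77 - 542) + 665)*x(2*11, -11) = ((-747 - 143)*(77 - 542) + 665)*(28/5) = (-890*(-465) + 665)*(28/5) = (413850 + 665)*(28/5) = 414515*(28/5) = 2321284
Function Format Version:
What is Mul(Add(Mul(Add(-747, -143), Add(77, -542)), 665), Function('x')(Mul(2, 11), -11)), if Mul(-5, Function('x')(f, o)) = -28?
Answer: 2321284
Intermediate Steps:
Function('x')(f, o) = Rational(28, 5) (Function('x')(f, o) = Mul(Rational(-1, 5), -28) = Rational(28, 5))
Mul(Add(Mul(Add(-747, -143), Add(77, -542)), 665), Function('x')(Mul(2, 11), -11)) = Mul(Add(Mul(Add(-747, -143), Add(77, -542)), 665), Rational(28, 5)) = Mul(Add(Mul(-890, -465), 665), Rational(28, 5)) = Mul(Add(413850, 665), Rational(28, 5)) = Mul(414515, Rational(28, 5)) = 2321284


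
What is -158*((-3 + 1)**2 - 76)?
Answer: 11376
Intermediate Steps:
-158*((-3 + 1)**2 - 76) = -158*((-2)**2 - 76) = -158*(4 - 76) = -158*(-72) = 11376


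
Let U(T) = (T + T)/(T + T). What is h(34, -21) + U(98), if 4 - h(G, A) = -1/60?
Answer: 301/60 ≈ 5.0167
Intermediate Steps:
U(T) = 1 (U(T) = (2*T)/((2*T)) = (2*T)*(1/(2*T)) = 1)
h(G, A) = 241/60 (h(G, A) = 4 - (-1)/60 = 4 - 1*(-1/60) = 4 + 1/60 = 241/60)
h(34, -21) + U(98) = 241/60 + 1 = 301/60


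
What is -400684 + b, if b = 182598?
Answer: -218086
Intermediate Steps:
-400684 + b = -400684 + 182598 = -218086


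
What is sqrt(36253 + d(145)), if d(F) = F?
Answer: sqrt(36398) ≈ 190.78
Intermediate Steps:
sqrt(36253 + d(145)) = sqrt(36253 + 145) = sqrt(36398)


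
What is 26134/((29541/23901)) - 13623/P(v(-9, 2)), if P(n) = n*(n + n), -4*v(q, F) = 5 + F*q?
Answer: 34114253234/1664143 ≈ 20500.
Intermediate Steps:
v(q, F) = -5/4 - F*q/4 (v(q, F) = -(5 + F*q)/4 = -5/4 - F*q/4)
P(n) = 2*n² (P(n) = n*(2*n) = 2*n²)
26134/((29541/23901)) - 13623/P(v(-9, 2)) = 26134/((29541/23901)) - 13623*1/(2*(-5/4 - ¼*2*(-9))²) = 26134/((29541*(1/23901))) - 13623*1/(2*(-5/4 + 9/2)²) = 26134/(9847/7967) - 13623/(2*(13/4)²) = 26134*(7967/9847) - 13623/(2*(169/16)) = 208209578/9847 - 13623/169/8 = 208209578/9847 - 13623*8/169 = 208209578/9847 - 108984/169 = 34114253234/1664143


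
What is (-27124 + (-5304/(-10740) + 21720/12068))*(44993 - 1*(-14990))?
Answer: -627545901758424/385745 ≈ -1.6268e+9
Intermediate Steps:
(-27124 + (-5304/(-10740) + 21720/12068))*(44993 - 1*(-14990)) = (-27124 + (-5304*(-1/10740) + 21720*(1/12068)))*(44993 + 14990) = (-27124 + (442/895 + 5430/3017))*59983 = (-27124 + 6193364/2700215)*59983 = -73234438296/2700215*59983 = -627545901758424/385745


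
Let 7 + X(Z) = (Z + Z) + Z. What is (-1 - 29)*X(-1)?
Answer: 300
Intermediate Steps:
X(Z) = -7 + 3*Z (X(Z) = -7 + ((Z + Z) + Z) = -7 + (2*Z + Z) = -7 + 3*Z)
(-1 - 29)*X(-1) = (-1 - 29)*(-7 + 3*(-1)) = -30*(-7 - 3) = -30*(-10) = 300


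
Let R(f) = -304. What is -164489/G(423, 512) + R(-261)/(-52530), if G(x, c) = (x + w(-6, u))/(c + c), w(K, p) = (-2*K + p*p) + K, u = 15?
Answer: -737331795272/2862885 ≈ -2.5755e+5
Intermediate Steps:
w(K, p) = p**2 - K (w(K, p) = (-2*K + p**2) + K = (p**2 - 2*K) + K = p**2 - K)
G(x, c) = (231 + x)/(2*c) (G(x, c) = (x + (15**2 - 1*(-6)))/(c + c) = (x + (225 + 6))/((2*c)) = (x + 231)*(1/(2*c)) = (231 + x)*(1/(2*c)) = (231 + x)/(2*c))
-164489/G(423, 512) + R(-261)/(-52530) = -164489*1024/(231 + 423) - 304/(-52530) = -164489/((1/2)*(1/512)*654) - 304*(-1/52530) = -164489/327/512 + 152/26265 = -164489*512/327 + 152/26265 = -84218368/327 + 152/26265 = -737331795272/2862885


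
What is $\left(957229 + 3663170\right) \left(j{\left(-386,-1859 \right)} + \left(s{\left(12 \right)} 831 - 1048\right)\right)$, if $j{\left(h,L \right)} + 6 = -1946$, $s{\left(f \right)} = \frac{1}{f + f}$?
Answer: $- \frac{109609725477}{8} \approx -1.3701 \cdot 10^{10}$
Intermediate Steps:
$s{\left(f \right)} = \frac{1}{2 f}$
$j{\left(h,L \right)} = -1952$ ($j{\left(h,L \right)} = -6 - 1946 = -1952$)
$\left(957229 + 3663170\right) \left(j{\left(-386,-1859 \right)} + \left(s{\left(12 \right)} 831 - 1048\right)\right) = \left(957229 + 3663170\right) \left(-1952 - \left(1048 - \frac{1}{2 \cdot 12} \cdot 831\right)\right) = 4620399 \left(-1952 - \left(1048 - \frac{1}{2} \cdot \frac{1}{12} \cdot 831\right)\right) = 4620399 \left(-1952 + \left(\frac{1}{24} \cdot 831 - 1048\right)\right) = 4620399 \left(-1952 + \left(\frac{277}{8} - 1048\right)\right) = 4620399 \left(-1952 - \frac{8107}{8}\right) = 4620399 \left(- \frac{23723}{8}\right) = - \frac{109609725477}{8}$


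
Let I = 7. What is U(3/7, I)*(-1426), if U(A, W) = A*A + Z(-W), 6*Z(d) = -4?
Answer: 101246/147 ≈ 688.75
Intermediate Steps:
Z(d) = -⅔ (Z(d) = (⅙)*(-4) = -⅔)
U(A, W) = -⅔ + A² (U(A, W) = A*A - ⅔ = A² - ⅔ = -⅔ + A²)
U(3/7, I)*(-1426) = (-⅔ + (3/7)²)*(-1426) = (-⅔ + 9/49)*(-1426) = -71/147*(-1426) = 101246/147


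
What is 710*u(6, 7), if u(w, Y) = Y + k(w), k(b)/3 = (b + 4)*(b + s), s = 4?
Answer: 217970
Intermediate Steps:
k(b) = 3*(4 + b)² (k(b) = 3*((b + 4)*(b + 4)) = 3*((4 + b)*(4 + b)) = 3*(4 + b)²)
u(w, Y) = 48 + Y + 3*w² + 24*w (u(w, Y) = Y + (48 + 3*w² + 24*w) = 48 + Y + 3*w² + 24*w)
710*u(6, 7) = 710*(48 + 7 + 3*6² + 24*6) = 710*(48 + 7 + 3*36 + 144) = 710*(48 + 7 + 108 + 144) = 710*307 = 217970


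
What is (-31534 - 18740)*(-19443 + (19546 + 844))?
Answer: -47609478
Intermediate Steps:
(-31534 - 18740)*(-19443 + (19546 + 844)) = -50274*(-19443 + 20390) = -50274*947 = -47609478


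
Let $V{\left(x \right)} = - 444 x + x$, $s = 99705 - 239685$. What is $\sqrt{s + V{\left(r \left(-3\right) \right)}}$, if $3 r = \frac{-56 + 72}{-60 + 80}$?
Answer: $\frac{4 i \sqrt{218165}}{5} \approx 373.67 i$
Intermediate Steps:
$r = \frac{4}{15}$ ($r = \frac{\left(-56 + 72\right) \frac{1}{-60 + 80}}{3} = \frac{16 \cdot \frac{1}{20}}{3} = \frac{1}{3} \cdot \frac{4}{5} = \frac{4}{15} \approx 0.26667$)
$s = -139980$
$V{\left(x \right)} = - 443 x$
$\sqrt{s + V{\left(r \left(-3\right) \right)}} = \sqrt{-139980 - 443 \cdot \frac{4}{15} \left(-3\right)} = \sqrt{-139980 - - \frac{1772}{5}} = \sqrt{-139980 + \frac{1772}{5}} = \sqrt{- \frac{698128}{5}} = \frac{4 i \sqrt{218165}}{5}$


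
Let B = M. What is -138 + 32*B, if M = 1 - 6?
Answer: -298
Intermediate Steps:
M = -5
B = -5
-138 + 32*B = -138 + 32*(-5) = -138 - 160 = -298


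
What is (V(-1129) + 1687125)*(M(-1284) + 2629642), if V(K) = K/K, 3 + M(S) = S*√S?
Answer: 4436532327514 - 4332539568*I*√321 ≈ 4.4365e+12 - 7.7624e+10*I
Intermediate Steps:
M(S) = -3 + S^(3/2) (M(S) = -3 + S*√S = -3 + S^(3/2))
V(K) = 1
(V(-1129) + 1687125)*(M(-1284) + 2629642) = (1 + 1687125)*((-3 + (-1284)^(3/2)) + 2629642) = 1687126*((-3 - 2568*I*√321) + 2629642) = 1687126*(2629639 - 2568*I*√321) = 4436532327514 - 4332539568*I*√321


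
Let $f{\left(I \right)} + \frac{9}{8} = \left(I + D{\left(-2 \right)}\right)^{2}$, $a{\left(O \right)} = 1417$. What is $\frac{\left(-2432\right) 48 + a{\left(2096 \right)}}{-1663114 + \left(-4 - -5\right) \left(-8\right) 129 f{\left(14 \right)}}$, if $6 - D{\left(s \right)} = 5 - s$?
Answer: $\frac{115319}{1836361} \approx 0.062798$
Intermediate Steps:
$D{\left(s \right)} = 1 + s$ ($D{\left(s \right)} = 6 - \left(5 - s\right) = 6 + \left(-5 + s\right) = 1 + s$)
$f{\left(I \right)} = - \frac{9}{8} + \left(-1 + I\right)^{2}$ ($f{\left(I \right)} = - \frac{9}{8} + \left(I + \left(1 - 2\right)\right)^{2} = - \frac{9}{8} + \left(I - 1\right)^{2} = - \frac{9}{8} + \left(-1 + I\right)^{2}$)
$\frac{\left(-2432\right) 48 + a{\left(2096 \right)}}{-1663114 + \left(-4 - -5\right) \left(-8\right) 129 f{\left(14 \right)}} = \frac{\left(-2432\right) 48 + 1417}{-1663114 + \left(-4 - -5\right) \left(-8\right) 129 \left(- \frac{9}{8} + \left(-1 + 14\right)^{2}\right)} = \frac{-116736 + 1417}{-1663114 + \left(-4 + 5\right) \left(-8\right) 129 \left(- \frac{9}{8} + 13^{2}\right)} = - \frac{115319}{-1663114 + 1 \left(-8\right) 129 \left(- \frac{9}{8} + 169\right)} = - \frac{115319}{-1663114 + \left(-8\right) 129 \cdot \frac{1343}{8}} = - \frac{115319}{-1663114 - 173247} = - \frac{115319}{-1836361} = \left(-115319\right) \left(- \frac{1}{1836361}\right) = \frac{115319}{1836361}$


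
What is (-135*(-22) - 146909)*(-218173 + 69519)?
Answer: 21397108106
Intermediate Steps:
(-135*(-22) - 146909)*(-218173 + 69519) = (2970 - 146909)*(-148654) = -143939*(-148654) = 21397108106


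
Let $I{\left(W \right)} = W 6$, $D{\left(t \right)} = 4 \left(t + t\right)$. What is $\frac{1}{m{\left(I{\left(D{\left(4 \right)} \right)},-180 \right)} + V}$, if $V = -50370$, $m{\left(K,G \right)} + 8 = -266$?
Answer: $- \frac{1}{50644} \approx -1.9746 \cdot 10^{-5}$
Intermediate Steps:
$D{\left(t \right)} = 8 t$ ($D{\left(t \right)} = 4 \cdot 2 t = 8 t$)
$I{\left(W \right)} = 6 W$
$m{\left(K,G \right)} = -274$ ($m{\left(K,G \right)} = -8 - 266 = -274$)
$\frac{1}{m{\left(I{\left(D{\left(4 \right)} \right)},-180 \right)} + V} = \frac{1}{-274 - 50370} = \frac{1}{-50644} = - \frac{1}{50644}$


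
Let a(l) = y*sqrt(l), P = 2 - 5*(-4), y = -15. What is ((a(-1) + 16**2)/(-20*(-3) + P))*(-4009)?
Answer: -513152/41 + 60135*I/82 ≈ -12516.0 + 733.35*I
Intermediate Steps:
P = 22 (P = 2 + 20 = 22)
a(l) = -15*sqrt(l)
((a(-1) + 16**2)/(-20*(-3) + P))*(-4009) = ((-15*I + 16**2)/(-20*(-3) + 22))*(-4009) = ((-15*I + 256)/(60 + 22))*(-4009) = ((256 - 15*I)/82)*(-4009) = ((256 - 15*I)*(1/82))*(-4009) = (128/41 - 15*I/82)*(-4009) = -513152/41 + 60135*I/82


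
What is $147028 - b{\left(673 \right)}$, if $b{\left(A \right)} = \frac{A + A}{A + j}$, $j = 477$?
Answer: $\frac{84540427}{575} \approx 1.4703 \cdot 10^{5}$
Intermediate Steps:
$b{\left(A \right)} = \frac{2 A}{477 + A}$ ($b{\left(A \right)} = \frac{A + A}{A + 477} = \frac{2 A}{477 + A}$)
$147028 - b{\left(673 \right)} = 147028 - 2 \cdot 673 \frac{1}{477 + 673} = 147028 - 2 \cdot 673 \cdot \frac{1}{1150} = 147028 - \frac{673}{575} = \frac{84540427}{575}$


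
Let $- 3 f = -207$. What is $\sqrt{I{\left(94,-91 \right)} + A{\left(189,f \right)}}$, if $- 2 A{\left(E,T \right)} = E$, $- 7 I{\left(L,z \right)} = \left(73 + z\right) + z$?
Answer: $\frac{i \sqrt{15470}}{14} \approx 8.8842 i$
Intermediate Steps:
$f = 69$ ($f = \left(- \frac{1}{3}\right) \left(-207\right) = 69$)
$I{\left(L,z \right)} = - \frac{73}{7} - \frac{2 z}{7}$ ($I{\left(L,z \right)} = - \frac{\left(73 + z\right) + z}{7} = - \frac{73 + 2 z}{7} = - \frac{73}{7} - \frac{2 z}{7}$)
$A{\left(E,T \right)} = - \frac{E}{2}$
$\sqrt{I{\left(94,-91 \right)} + A{\left(189,f \right)}} = \sqrt{\left(- \frac{73}{7} - -26\right) - \frac{189}{2}} = \sqrt{\left(- \frac{73}{7} + 26\right) - \frac{189}{2}} = \sqrt{\frac{109}{7} - \frac{189}{2}} = \sqrt{- \frac{1105}{14}} = \frac{i \sqrt{15470}}{14}$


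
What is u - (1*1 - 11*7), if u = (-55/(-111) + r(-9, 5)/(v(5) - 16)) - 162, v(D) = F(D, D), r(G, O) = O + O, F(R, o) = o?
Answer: -105511/1221 ≈ -86.414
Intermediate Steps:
r(G, O) = 2*O
v(D) = D
u = -198307/1221 (u = (-55/(-111) + (2*5)/(5 - 16)) - 162 = (-55*(-1/111) + 10/(-11)) - 162 = (55/111 + 10*(-1/11)) - 162 = (55/111 - 10/11) - 162 = -505/1221 - 162 = -198307/1221 ≈ -162.41)
u - (1*1 - 11*7) = -198307/1221 - (1*1 - 11*7) = -198307/1221 - (1 - 77) = -198307/1221 - 1*(-76) = -198307/1221 + 76 = -105511/1221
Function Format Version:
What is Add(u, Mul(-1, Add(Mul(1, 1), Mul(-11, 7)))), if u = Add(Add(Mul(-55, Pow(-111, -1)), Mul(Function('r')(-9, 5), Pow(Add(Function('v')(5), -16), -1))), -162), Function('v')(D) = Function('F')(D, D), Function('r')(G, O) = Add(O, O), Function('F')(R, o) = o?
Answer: Rational(-105511, 1221) ≈ -86.414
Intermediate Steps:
Function('r')(G, O) = Mul(2, O)
Function('v')(D) = D
u = Rational(-198307, 1221) (u = Add(Add(Mul(-55, Pow(-111, -1)), Mul(Mul(2, 5), Pow(Add(5, -16), -1))), -162) = Add(Add(Mul(-55, Rational(-1, 111)), Mul(10, Pow(-11, -1))), -162) = Add(Add(Rational(55, 111), Mul(10, Rational(-1, 11))), -162) = Add(Add(Rational(55, 111), Rational(-10, 11)), -162) = Add(Rational(-505, 1221), -162) = Rational(-198307, 1221) ≈ -162.41)
Add(u, Mul(-1, Add(Mul(1, 1), Mul(-11, 7)))) = Add(Rational(-198307, 1221), Mul(-1, Add(Mul(1, 1), Mul(-11, 7)))) = Add(Rational(-198307, 1221), Mul(-1, Add(1, -77))) = Add(Rational(-198307, 1221), Mul(-1, -76)) = Add(Rational(-198307, 1221), 76) = Rational(-105511, 1221)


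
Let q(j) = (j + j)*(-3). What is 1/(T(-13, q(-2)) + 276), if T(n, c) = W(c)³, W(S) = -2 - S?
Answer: -1/2468 ≈ -0.00040519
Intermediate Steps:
q(j) = -6*j (q(j) = (2*j)*(-3) = -6*j)
T(n, c) = (-2 - c)³
1/(T(-13, q(-2)) + 276) = 1/(-(2 - 6*(-2))³ + 276) = 1/(-(2 + 12)³ + 276) = 1/(-1*14³ + 276) = 1/(-1*2744 + 276) = 1/(-2744 + 276) = 1/(-2468) = -1/2468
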